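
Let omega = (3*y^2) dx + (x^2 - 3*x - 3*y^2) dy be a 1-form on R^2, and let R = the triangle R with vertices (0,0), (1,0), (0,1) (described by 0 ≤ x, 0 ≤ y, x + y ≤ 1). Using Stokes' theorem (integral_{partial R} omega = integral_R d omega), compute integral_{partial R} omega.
integral_(partial R) omega = -13/6

Stokes: integral_partial_R omega = integral_R d omega with d omega = (∂Q/∂x - ∂P/∂y) dx ∧ dy.
  ∂Q/∂x = 2*x - 3
  ∂P/∂y = 6*y
  integrand = ∂Q/∂x - ∂P/∂y = 2*x - 6*y - 3.
Integrating over R: integral_0^1 integral_0^{1-x} (2*x - 6*y - 3) dy dx = -13/6.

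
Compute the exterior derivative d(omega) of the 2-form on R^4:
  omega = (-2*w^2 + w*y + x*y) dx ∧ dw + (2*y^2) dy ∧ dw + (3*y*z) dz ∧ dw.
d(omega) = (-w - x) dx ∧ dy ∧ dw + (3*z) dy ∧ dz ∧ dw

For a 2-form omega = sum_{i<j} g_{ij} dx_i ∧ dx_j, the exterior derivative is
  d(omega) = sum_{i<j} d(g_{ij}) ∧ dx_i ∧ dx_j = sum_{i<j, k} (∂g_{ij}/∂x_k) dx_k ∧ dx_i ∧ dx_j.
Expand each term, using dx_k ∧ dx_i ∧ dx_j = sgn(permutation) dx_{(a)} ∧ dx_{(b)} ∧ dx_{(c)} with (a < b < c) sorted:
  d(-2*w^2 + w*y + x*y) includes (∂/∂y)(-2*w^2 + w*y + x*y) dy = (w + x) dy, which multiplied by dx ∧ dw gives (-w - x) dx ∧ dy ∧ dw
  d(3*y*z) includes (∂/∂y)(3*y*z) dy = (3*z) dy, which multiplied by dz ∧ dw gives (3*z) dy ∧ dz ∧ dw
Collecting like 3-forms: d(omega) = (-w - x) dx ∧ dy ∧ dw + (3*z) dy ∧ dz ∧ dw.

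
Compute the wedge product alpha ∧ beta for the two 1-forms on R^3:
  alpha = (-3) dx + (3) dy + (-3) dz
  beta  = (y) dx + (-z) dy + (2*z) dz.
alpha ∧ beta = (-3*y + 3*z) dx ∧ dy + (3*y - 6*z) dx ∧ dz + (3*z) dy ∧ dz

Distribute the wedge, using dx_i ∧ dx_j = -dx_j ∧ dx_i and dx_i ∧ dx_i = 0. For each pair (i, j) with i < j, the coefficient of dx_i ∧ dx_j in alpha ∧ beta is (alpha_i * beta_j - alpha_j * beta_i). Collecting: alpha ∧ beta = (-3*y + 3*z) dx ∧ dy + (3*y - 6*z) dx ∧ dz + (3*z) dy ∧ dz.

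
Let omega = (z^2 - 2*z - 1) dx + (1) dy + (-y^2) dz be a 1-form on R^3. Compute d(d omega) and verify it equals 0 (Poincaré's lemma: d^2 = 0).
d(d omega) = 0

Step 1: d omega = sum_{i<j} (∂f_j/∂x_i - ∂f_i/∂x_j) dx_i ∧ dx_j:
  coeff of dx ∧ dy: 0
  coeff of dx ∧ dz: 2 - 2*z
  coeff of dy ∧ dz: -2*y
Step 2: Apply d again to each 2-form coefficient. The only possible 3-form in R^3 is dx ∧ dy ∧ dz, with coefficient
  ∂(coeff of dy∧dz)/∂x - ∂(coeff of dx∧dz)/∂y + ∂(coeff of dx∧dy)/∂z
  = ∂/∂x (-2*y) - ∂/∂y (2 - 2*z) + ∂/∂z (0).
Each of these terms simplifies to sums of mixed partials that cancel in pairs. The result is 0 (by equality of mixed partials for smooth functions — Schwarz / Clairaut).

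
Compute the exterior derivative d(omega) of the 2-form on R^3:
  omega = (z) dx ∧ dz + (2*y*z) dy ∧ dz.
d(omega) = 0

For a 2-form omega = sum_{i<j} g_{ij} dx_i ∧ dx_j, the exterior derivative is
  d(omega) = sum_{i<j} d(g_{ij}) ∧ dx_i ∧ dx_j = sum_{i<j, k} (∂g_{ij}/∂x_k) dx_k ∧ dx_i ∧ dx_j.
Expand each term, using dx_k ∧ dx_i ∧ dx_j = sgn(permutation) dx_{(a)} ∧ dx_{(b)} ∧ dx_{(c)} with (a < b < c) sorted:

Collecting like 3-forms: d(omega) = 0.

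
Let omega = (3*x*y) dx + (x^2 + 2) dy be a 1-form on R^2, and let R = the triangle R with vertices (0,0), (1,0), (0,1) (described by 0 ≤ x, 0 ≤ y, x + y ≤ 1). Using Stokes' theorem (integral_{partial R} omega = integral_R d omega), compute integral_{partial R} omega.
integral_(partial R) omega = -1/6

Stokes: integral_partial_R omega = integral_R d omega with d omega = (∂Q/∂x - ∂P/∂y) dx ∧ dy.
  ∂Q/∂x = 2*x
  ∂P/∂y = 3*x
  integrand = ∂Q/∂x - ∂P/∂y = -x.
Integrating over R: integral_0^1 integral_0^{1-x} (-x) dy dx = -1/6.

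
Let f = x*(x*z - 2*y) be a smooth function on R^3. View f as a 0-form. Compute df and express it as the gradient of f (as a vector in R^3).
df = (2*x*z - 2*y) dx + (-2*x) dy + (x^2) dz; grad f = (2*x*z - 2*y, -2*x, x^2)

For a 0-form f, d f = (∂f/∂x) dx + (∂f/∂y) dy + (∂f/∂z) dz. The components of the vector representation are exactly the entries of grad f in Cartesian coordinates:
  ∂f/∂x = 2*x*z - 2*y
  ∂f/∂y = -2*x
  ∂f/∂z = x^2.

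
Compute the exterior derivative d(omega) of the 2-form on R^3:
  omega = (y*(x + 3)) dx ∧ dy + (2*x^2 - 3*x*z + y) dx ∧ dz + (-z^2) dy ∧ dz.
d(omega) = (-1) dx ∧ dy ∧ dz

For a 2-form omega = sum_{i<j} g_{ij} dx_i ∧ dx_j, the exterior derivative is
  d(omega) = sum_{i<j} d(g_{ij}) ∧ dx_i ∧ dx_j = sum_{i<j, k} (∂g_{ij}/∂x_k) dx_k ∧ dx_i ∧ dx_j.
Expand each term, using dx_k ∧ dx_i ∧ dx_j = sgn(permutation) dx_{(a)} ∧ dx_{(b)} ∧ dx_{(c)} with (a < b < c) sorted:
  d(2*x^2 - 3*x*z + y) includes (∂/∂y)(2*x^2 - 3*x*z + y) dy = (1) dy, which multiplied by dx ∧ dz gives (-1) dx ∧ dy ∧ dz
Collecting like 3-forms: d(omega) = (-1) dx ∧ dy ∧ dz.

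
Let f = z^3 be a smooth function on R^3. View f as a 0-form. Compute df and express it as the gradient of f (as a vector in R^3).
df = (0) dx + (0) dy + (3*z^2) dz; grad f = (0, 0, 3*z^2)

For a 0-form f, d f = (∂f/∂x) dx + (∂f/∂y) dy + (∂f/∂z) dz. The components of the vector representation are exactly the entries of grad f in Cartesian coordinates:
  ∂f/∂x = 0
  ∂f/∂y = 0
  ∂f/∂z = 3*z^2.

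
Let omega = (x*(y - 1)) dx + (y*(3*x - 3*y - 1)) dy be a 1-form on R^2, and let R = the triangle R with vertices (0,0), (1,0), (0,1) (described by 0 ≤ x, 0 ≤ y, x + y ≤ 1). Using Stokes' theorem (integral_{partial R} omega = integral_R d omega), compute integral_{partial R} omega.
integral_(partial R) omega = 1/3

Stokes: integral_partial_R omega = integral_R d omega with d omega = (∂Q/∂x - ∂P/∂y) dx ∧ dy.
  ∂Q/∂x = 3*y
  ∂P/∂y = x
  integrand = ∂Q/∂x - ∂P/∂y = -x + 3*y.
Integrating over R: integral_0^1 integral_0^{1-x} (-x + 3*y) dy dx = 1/3.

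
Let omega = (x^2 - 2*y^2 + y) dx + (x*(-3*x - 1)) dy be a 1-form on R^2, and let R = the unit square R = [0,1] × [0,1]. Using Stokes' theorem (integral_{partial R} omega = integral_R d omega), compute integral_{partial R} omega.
integral_(partial R) omega = -3

Stokes: integral_partial_R omega = integral_R d omega with d omega = (∂Q/∂x - ∂P/∂y) dx ∧ dy.
  ∂Q/∂x = -6*x - 1
  ∂P/∂y = 1 - 4*y
  integrand = ∂Q/∂x - ∂P/∂y = -6*x + 4*y - 2.
Integrating over R: integral_0^1 integral_0^1 (-6*x + 4*y - 2) dx dy = -3.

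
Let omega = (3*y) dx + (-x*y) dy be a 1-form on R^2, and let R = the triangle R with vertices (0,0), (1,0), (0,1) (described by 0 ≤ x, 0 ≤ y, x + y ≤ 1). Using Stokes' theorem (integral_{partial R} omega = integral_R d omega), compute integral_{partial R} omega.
integral_(partial R) omega = -5/3

Stokes: integral_partial_R omega = integral_R d omega with d omega = (∂Q/∂x - ∂P/∂y) dx ∧ dy.
  ∂Q/∂x = -y
  ∂P/∂y = 3
  integrand = ∂Q/∂x - ∂P/∂y = -y - 3.
Integrating over R: integral_0^1 integral_0^{1-x} (-y - 3) dy dx = -5/3.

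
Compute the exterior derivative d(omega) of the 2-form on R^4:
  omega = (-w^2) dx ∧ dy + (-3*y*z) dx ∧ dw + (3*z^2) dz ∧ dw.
d(omega) = (-2*w + 3*z) dx ∧ dy ∧ dw + (3*y) dx ∧ dz ∧ dw

For a 2-form omega = sum_{i<j} g_{ij} dx_i ∧ dx_j, the exterior derivative is
  d(omega) = sum_{i<j} d(g_{ij}) ∧ dx_i ∧ dx_j = sum_{i<j, k} (∂g_{ij}/∂x_k) dx_k ∧ dx_i ∧ dx_j.
Expand each term, using dx_k ∧ dx_i ∧ dx_j = sgn(permutation) dx_{(a)} ∧ dx_{(b)} ∧ dx_{(c)} with (a < b < c) sorted:
  d(-w^2) includes (∂/∂w)(-w^2) dw = (-2*w) dw, which multiplied by dx ∧ dy gives (-2*w) dx ∧ dy ∧ dw
  d(-3*y*z) includes (∂/∂y)(-3*y*z) dy = (-3*z) dy, which multiplied by dx ∧ dw gives (3*z) dx ∧ dy ∧ dw
  d(-3*y*z) includes (∂/∂z)(-3*y*z) dz = (-3*y) dz, which multiplied by dx ∧ dw gives (3*y) dx ∧ dz ∧ dw
Collecting like 3-forms: d(omega) = (-2*w + 3*z) dx ∧ dy ∧ dw + (3*y) dx ∧ dz ∧ dw.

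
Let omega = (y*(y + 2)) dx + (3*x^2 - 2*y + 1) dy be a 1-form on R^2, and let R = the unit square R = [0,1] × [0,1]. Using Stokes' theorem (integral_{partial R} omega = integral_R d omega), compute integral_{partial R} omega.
integral_(partial R) omega = 0

Stokes: integral_partial_R omega = integral_R d omega with d omega = (∂Q/∂x - ∂P/∂y) dx ∧ dy.
  ∂Q/∂x = 6*x
  ∂P/∂y = 2*y + 2
  integrand = ∂Q/∂x - ∂P/∂y = 6*x - 2*y - 2.
Integrating over R: integral_0^1 integral_0^1 (6*x - 2*y - 2) dx dy = 0.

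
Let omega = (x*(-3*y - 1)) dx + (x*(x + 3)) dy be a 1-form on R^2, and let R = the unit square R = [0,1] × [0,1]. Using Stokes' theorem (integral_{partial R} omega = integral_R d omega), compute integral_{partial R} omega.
integral_(partial R) omega = 11/2

Stokes: integral_partial_R omega = integral_R d omega with d omega = (∂Q/∂x - ∂P/∂y) dx ∧ dy.
  ∂Q/∂x = 2*x + 3
  ∂P/∂y = -3*x
  integrand = ∂Q/∂x - ∂P/∂y = 5*x + 3.
Integrating over R: integral_0^1 integral_0^1 (5*x + 3) dx dy = 11/2.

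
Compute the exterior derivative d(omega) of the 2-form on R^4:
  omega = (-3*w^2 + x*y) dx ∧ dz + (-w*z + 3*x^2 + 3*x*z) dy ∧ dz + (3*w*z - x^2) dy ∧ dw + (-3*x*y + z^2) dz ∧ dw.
d(omega) = (5*x + 3*z) dx ∧ dy ∧ dz + (-6*w - 3*y) dx ∧ dz ∧ dw + (-3*w - 3*x - z) dy ∧ dz ∧ dw + (-2*x) dx ∧ dy ∧ dw

For a 2-form omega = sum_{i<j} g_{ij} dx_i ∧ dx_j, the exterior derivative is
  d(omega) = sum_{i<j} d(g_{ij}) ∧ dx_i ∧ dx_j = sum_{i<j, k} (∂g_{ij}/∂x_k) dx_k ∧ dx_i ∧ dx_j.
Expand each term, using dx_k ∧ dx_i ∧ dx_j = sgn(permutation) dx_{(a)} ∧ dx_{(b)} ∧ dx_{(c)} with (a < b < c) sorted:
  d(-3*w^2 + x*y) includes (∂/∂y)(-3*w^2 + x*y) dy = (x) dy, which multiplied by dx ∧ dz gives (-x) dx ∧ dy ∧ dz
  d(-3*w^2 + x*y) includes (∂/∂w)(-3*w^2 + x*y) dw = (-6*w) dw, which multiplied by dx ∧ dz gives (-6*w) dx ∧ dz ∧ dw
  d(-w*z + 3*x^2 + 3*x*z) includes (∂/∂x)(-w*z + 3*x^2 + 3*x*z) dx = (6*x + 3*z) dx, which multiplied by dy ∧ dz gives (6*x + 3*z) dx ∧ dy ∧ dz
  d(-w*z + 3*x^2 + 3*x*z) includes (∂/∂w)(-w*z + 3*x^2 + 3*x*z) dw = (-z) dw, which multiplied by dy ∧ dz gives (-z) dy ∧ dz ∧ dw
  d(3*w*z - x^2) includes (∂/∂x)(3*w*z - x^2) dx = (-2*x) dx, which multiplied by dy ∧ dw gives (-2*x) dx ∧ dy ∧ dw
  d(3*w*z - x^2) includes (∂/∂z)(3*w*z - x^2) dz = (3*w) dz, which multiplied by dy ∧ dw gives (-3*w) dy ∧ dz ∧ dw
  d(-3*x*y + z^2) includes (∂/∂x)(-3*x*y + z^2) dx = (-3*y) dx, which multiplied by dz ∧ dw gives (-3*y) dx ∧ dz ∧ dw
  d(-3*x*y + z^2) includes (∂/∂y)(-3*x*y + z^2) dy = (-3*x) dy, which multiplied by dz ∧ dw gives (-3*x) dy ∧ dz ∧ dw
Collecting like 3-forms: d(omega) = (5*x + 3*z) dx ∧ dy ∧ dz + (-6*w - 3*y) dx ∧ dz ∧ dw + (-3*w - 3*x - z) dy ∧ dz ∧ dw + (-2*x) dx ∧ dy ∧ dw.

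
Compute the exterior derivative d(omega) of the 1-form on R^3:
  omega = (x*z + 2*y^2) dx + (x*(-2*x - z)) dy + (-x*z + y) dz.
d(omega) = (-4*x - 4*y - z) dx ∧ dy + (-x - z) dx ∧ dz + (x + 1) dy ∧ dz

For a 1-form omega = sum_i f_i dx_i, the exterior derivative is
  d(omega) = sum_{i < j} (∂f_j/∂x_i - ∂f_i/∂x_j) dx_i ∧ dx_j.
  coefficient of dx ∧ dy: ∂f_2/∂x - ∂f_1/∂y = ∂(x*(-2*x - z))/∂x - ∂(x*z + 2*y^2)/∂y = -4*x - 4*y - z
  coefficient of dx ∧ dz: ∂f_3/∂x - ∂f_1/∂z = ∂(-x*z + y)/∂x - ∂(x*z + 2*y^2)/∂z = -x - z
  coefficient of dy ∧ dz: ∂f_3/∂y - ∂f_2/∂z = ∂(-x*z + y)/∂y - ∂(x*(-2*x - z))/∂z = x + 1
Assembling: d(omega) = (-4*x - 4*y - z) dx ∧ dy + (-x - z) dx ∧ dz + (x + 1) dy ∧ dz.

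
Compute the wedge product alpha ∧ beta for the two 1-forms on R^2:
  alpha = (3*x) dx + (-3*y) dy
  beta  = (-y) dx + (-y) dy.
alpha ∧ beta = (-3*y*(x + y)) dx ∧ dy

Distribute the wedge, using dx_i ∧ dx_j = -dx_j ∧ dx_i and dx_i ∧ dx_i = 0. For each pair (i, j) with i < j, the coefficient of dx_i ∧ dx_j in alpha ∧ beta is (alpha_i * beta_j - alpha_j * beta_i). Collecting: alpha ∧ beta = (-3*y*(x + y)) dx ∧ dy.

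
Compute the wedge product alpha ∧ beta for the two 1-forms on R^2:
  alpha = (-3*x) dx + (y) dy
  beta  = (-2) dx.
alpha ∧ beta = (2*y) dx ∧ dy

Distribute the wedge, using dx_i ∧ dx_j = -dx_j ∧ dx_i and dx_i ∧ dx_i = 0. For each pair (i, j) with i < j, the coefficient of dx_i ∧ dx_j in alpha ∧ beta is (alpha_i * beta_j - alpha_j * beta_i). Collecting: alpha ∧ beta = (2*y) dx ∧ dy.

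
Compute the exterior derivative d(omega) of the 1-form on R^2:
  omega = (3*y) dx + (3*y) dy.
d(omega) = (-3) dx ∧ dy

For a 1-form omega = sum_i f_i dx_i, the exterior derivative is
  d(omega) = sum_{i < j} (∂f_j/∂x_i - ∂f_i/∂x_j) dx_i ∧ dx_j.
  coefficient of dx ∧ dy: ∂f_2/∂x - ∂f_1/∂y = ∂(3*y)/∂x - ∂(3*y)/∂y = -3
Assembling: d(omega) = (-3) dx ∧ dy.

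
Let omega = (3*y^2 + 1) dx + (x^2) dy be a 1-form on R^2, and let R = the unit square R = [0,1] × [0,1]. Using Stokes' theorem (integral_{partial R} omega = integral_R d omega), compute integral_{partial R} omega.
integral_(partial R) omega = -2

Stokes: integral_partial_R omega = integral_R d omega with d omega = (∂Q/∂x - ∂P/∂y) dx ∧ dy.
  ∂Q/∂x = 2*x
  ∂P/∂y = 6*y
  integrand = ∂Q/∂x - ∂P/∂y = 2*x - 6*y.
Integrating over R: integral_0^1 integral_0^1 (2*x - 6*y) dx dy = -2.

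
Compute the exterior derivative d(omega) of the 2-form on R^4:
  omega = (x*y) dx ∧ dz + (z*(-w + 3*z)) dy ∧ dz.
d(omega) = (-x) dx ∧ dy ∧ dz + (-z) dy ∧ dz ∧ dw

For a 2-form omega = sum_{i<j} g_{ij} dx_i ∧ dx_j, the exterior derivative is
  d(omega) = sum_{i<j} d(g_{ij}) ∧ dx_i ∧ dx_j = sum_{i<j, k} (∂g_{ij}/∂x_k) dx_k ∧ dx_i ∧ dx_j.
Expand each term, using dx_k ∧ dx_i ∧ dx_j = sgn(permutation) dx_{(a)} ∧ dx_{(b)} ∧ dx_{(c)} with (a < b < c) sorted:
  d(x*y) includes (∂/∂y)(x*y) dy = (x) dy, which multiplied by dx ∧ dz gives (-x) dx ∧ dy ∧ dz
  d(z*(-w + 3*z)) includes (∂/∂w)(z*(-w + 3*z)) dw = (-z) dw, which multiplied by dy ∧ dz gives (-z) dy ∧ dz ∧ dw
Collecting like 3-forms: d(omega) = (-x) dx ∧ dy ∧ dz + (-z) dy ∧ dz ∧ dw.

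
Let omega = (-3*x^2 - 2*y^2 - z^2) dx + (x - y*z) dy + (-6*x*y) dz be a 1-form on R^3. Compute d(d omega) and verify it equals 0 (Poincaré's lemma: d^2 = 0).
d(d omega) = 0

Step 1: d omega = sum_{i<j} (∂f_j/∂x_i - ∂f_i/∂x_j) dx_i ∧ dx_j:
  coeff of dx ∧ dy: 4*y + 1
  coeff of dx ∧ dz: -6*y + 2*z
  coeff of dy ∧ dz: -6*x + y
Step 2: Apply d again to each 2-form coefficient. The only possible 3-form in R^3 is dx ∧ dy ∧ dz, with coefficient
  ∂(coeff of dy∧dz)/∂x - ∂(coeff of dx∧dz)/∂y + ∂(coeff of dx∧dy)/∂z
  = ∂/∂x (-6*x + y) - ∂/∂y (-6*y + 2*z) + ∂/∂z (4*y + 1).
Each of these terms simplifies to sums of mixed partials that cancel in pairs. The result is 0 (by equality of mixed partials for smooth functions — Schwarz / Clairaut).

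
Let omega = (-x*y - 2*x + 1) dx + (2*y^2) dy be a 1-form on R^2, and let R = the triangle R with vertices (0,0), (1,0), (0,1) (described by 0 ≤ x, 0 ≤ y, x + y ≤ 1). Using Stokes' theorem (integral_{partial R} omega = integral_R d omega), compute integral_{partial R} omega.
integral_(partial R) omega = 1/6

Stokes: integral_partial_R omega = integral_R d omega with d omega = (∂Q/∂x - ∂P/∂y) dx ∧ dy.
  ∂Q/∂x = 0
  ∂P/∂y = -x
  integrand = ∂Q/∂x - ∂P/∂y = x.
Integrating over R: integral_0^1 integral_0^{1-x} (x) dy dx = 1/6.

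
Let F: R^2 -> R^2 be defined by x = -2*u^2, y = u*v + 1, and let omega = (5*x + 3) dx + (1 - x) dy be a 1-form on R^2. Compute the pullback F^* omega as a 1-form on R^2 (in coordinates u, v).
F^* omega = (40*u^3 + 2*u^2*v - 12*u + v) du + (2*u^3 + u) dv

Using F^*(f dg) = (f ∘ F) d(g ∘ F), substitute each coordinate x_i by F_i(u, v) in f_i, and replace dx_i by d F_i = (∂F_i/∂u) du + (∂F_i/∂v) dv.
  For the x component: f_1(F) = 3 - 10*u^2; d F_1 = (-4*u) du + (0) dv
  For the y component: f_2(F) = 2*u^2 + 1; d F_2 = (v) du + (u) dv
Combining and collecting du, dv coefficients:
  coeff of du: 40*u^3 + 2*u^2*v - 12*u + v
  coeff of dv: 2*u^3 + u
F^* omega = (40*u^3 + 2*u^2*v - 12*u + v) du + (2*u^3 + u) dv.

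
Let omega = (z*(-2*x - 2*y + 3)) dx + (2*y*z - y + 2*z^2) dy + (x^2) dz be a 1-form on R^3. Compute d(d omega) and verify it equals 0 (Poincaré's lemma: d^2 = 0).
d(d omega) = 0

Step 1: d omega = sum_{i<j} (∂f_j/∂x_i - ∂f_i/∂x_j) dx_i ∧ dx_j:
  coeff of dx ∧ dy: 2*z
  coeff of dx ∧ dz: 4*x + 2*y - 3
  coeff of dy ∧ dz: -2*y - 4*z
Step 2: Apply d again to each 2-form coefficient. The only possible 3-form in R^3 is dx ∧ dy ∧ dz, with coefficient
  ∂(coeff of dy∧dz)/∂x - ∂(coeff of dx∧dz)/∂y + ∂(coeff of dx∧dy)/∂z
  = ∂/∂x (-2*y - 4*z) - ∂/∂y (4*x + 2*y - 3) + ∂/∂z (2*z).
Each of these terms simplifies to sums of mixed partials that cancel in pairs. The result is 0 (by equality of mixed partials for smooth functions — Schwarz / Clairaut).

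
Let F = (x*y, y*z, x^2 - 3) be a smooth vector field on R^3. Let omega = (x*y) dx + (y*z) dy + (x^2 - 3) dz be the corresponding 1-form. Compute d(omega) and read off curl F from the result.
d(omega) = (-y) dy ∧ dz + (-2*x) dz ∧ dx + (-x) dx ∧ dy; curl F = (-y, -2*x, -x)

d omega = sum_{i<j} (∂f_j/∂x_i - ∂f_i/∂x_j) dx_i ∧ dx_j. Under the identification (dy ∧ dz, dz ∧ dx, dx ∧ dy) ↔ (e_x, e_y, e_z), the coefficients are exactly the components of curl F. Compute:
  ∂R/∂y - ∂Q/∂z = (0) - (y) = -y
  ∂P/∂z - ∂R/∂x = (0) - (2*x) = -2*x
  ∂Q/∂x - ∂P/∂y = (0) - (x) = -x.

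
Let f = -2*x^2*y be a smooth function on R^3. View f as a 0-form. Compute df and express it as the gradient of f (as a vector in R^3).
df = (-4*x*y) dx + (-2*x^2) dy + (0) dz; grad f = (-4*x*y, -2*x^2, 0)

For a 0-form f, d f = (∂f/∂x) dx + (∂f/∂y) dy + (∂f/∂z) dz. The components of the vector representation are exactly the entries of grad f in Cartesian coordinates:
  ∂f/∂x = -4*x*y
  ∂f/∂y = -2*x^2
  ∂f/∂z = 0.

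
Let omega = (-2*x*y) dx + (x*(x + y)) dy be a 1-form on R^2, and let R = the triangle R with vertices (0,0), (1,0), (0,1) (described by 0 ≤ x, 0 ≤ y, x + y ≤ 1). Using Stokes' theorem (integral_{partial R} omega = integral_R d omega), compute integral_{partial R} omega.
integral_(partial R) omega = 5/6

Stokes: integral_partial_R omega = integral_R d omega with d omega = (∂Q/∂x - ∂P/∂y) dx ∧ dy.
  ∂Q/∂x = 2*x + y
  ∂P/∂y = -2*x
  integrand = ∂Q/∂x - ∂P/∂y = 4*x + y.
Integrating over R: integral_0^1 integral_0^{1-x} (4*x + y) dy dx = 5/6.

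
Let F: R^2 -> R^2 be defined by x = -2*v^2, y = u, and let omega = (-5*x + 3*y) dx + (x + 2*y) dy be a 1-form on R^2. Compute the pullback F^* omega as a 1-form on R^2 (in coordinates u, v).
F^* omega = (2*u - 2*v^2) du + (-12*u*v - 40*v^3) dv

Using F^*(f dg) = (f ∘ F) d(g ∘ F), substitute each coordinate x_i by F_i(u, v) in f_i, and replace dx_i by d F_i = (∂F_i/∂u) du + (∂F_i/∂v) dv.
  For the x component: f_1(F) = 3*u + 10*v^2; d F_1 = (0) du + (-4*v) dv
  For the y component: f_2(F) = 2*u - 2*v^2; d F_2 = (1) du + (0) dv
Combining and collecting du, dv coefficients:
  coeff of du: 2*u - 2*v^2
  coeff of dv: -12*u*v - 40*v^3
F^* omega = (2*u - 2*v^2) du + (-12*u*v - 40*v^3) dv.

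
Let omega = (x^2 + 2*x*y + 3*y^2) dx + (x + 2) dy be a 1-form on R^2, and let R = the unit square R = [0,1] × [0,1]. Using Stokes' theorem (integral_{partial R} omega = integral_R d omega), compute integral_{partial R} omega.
integral_(partial R) omega = -3

Stokes: integral_partial_R omega = integral_R d omega with d omega = (∂Q/∂x - ∂P/∂y) dx ∧ dy.
  ∂Q/∂x = 1
  ∂P/∂y = 2*x + 6*y
  integrand = ∂Q/∂x - ∂P/∂y = -2*x - 6*y + 1.
Integrating over R: integral_0^1 integral_0^1 (-2*x - 6*y + 1) dx dy = -3.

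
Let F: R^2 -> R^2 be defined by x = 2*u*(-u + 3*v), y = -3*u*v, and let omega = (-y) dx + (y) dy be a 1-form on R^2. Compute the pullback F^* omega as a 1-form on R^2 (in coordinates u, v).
F^* omega = (3*u*v*(-4*u + 9*v)) du + (27*u^2*v) dv

Using F^*(f dg) = (f ∘ F) d(g ∘ F), substitute each coordinate x_i by F_i(u, v) in f_i, and replace dx_i by d F_i = (∂F_i/∂u) du + (∂F_i/∂v) dv.
  For the x component: f_1(F) = 3*u*v; d F_1 = (-4*u + 6*v) du + (6*u) dv
  For the y component: f_2(F) = -3*u*v; d F_2 = (-3*v) du + (-3*u) dv
Combining and collecting du, dv coefficients:
  coeff of du: 3*u*v*(-4*u + 9*v)
  coeff of dv: 27*u^2*v
F^* omega = (3*u*v*(-4*u + 9*v)) du + (27*u^2*v) dv.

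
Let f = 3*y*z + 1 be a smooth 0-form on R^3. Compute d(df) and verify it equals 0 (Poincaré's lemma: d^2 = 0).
d(df) = 0

Step 1: df = sum_i (∂f/∂x_i) dx_i = (0) dx + (3*z) dy + (3*y) dz.
Step 2: Apply d again. Using the 1-form formula, the coefficient of dx ∧ dy in d(df) is ∂^2 f/∂x ∂y - ∂^2 f/∂y ∂x = (0) - (0) = 0 (equality of mixed partials for smooth f).
Similarly for dx ∧ dz and dy ∧ dz — all coefficients vanish. So d(df) = 0.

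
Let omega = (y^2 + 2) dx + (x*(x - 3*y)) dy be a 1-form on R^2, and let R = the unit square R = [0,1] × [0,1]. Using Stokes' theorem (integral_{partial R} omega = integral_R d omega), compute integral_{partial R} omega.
integral_(partial R) omega = -3/2

Stokes: integral_partial_R omega = integral_R d omega with d omega = (∂Q/∂x - ∂P/∂y) dx ∧ dy.
  ∂Q/∂x = 2*x - 3*y
  ∂P/∂y = 2*y
  integrand = ∂Q/∂x - ∂P/∂y = 2*x - 5*y.
Integrating over R: integral_0^1 integral_0^1 (2*x - 5*y) dx dy = -3/2.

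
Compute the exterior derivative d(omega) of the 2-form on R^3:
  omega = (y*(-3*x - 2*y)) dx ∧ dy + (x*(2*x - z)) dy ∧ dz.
d(omega) = (4*x - z) dx ∧ dy ∧ dz

For a 2-form omega = sum_{i<j} g_{ij} dx_i ∧ dx_j, the exterior derivative is
  d(omega) = sum_{i<j} d(g_{ij}) ∧ dx_i ∧ dx_j = sum_{i<j, k} (∂g_{ij}/∂x_k) dx_k ∧ dx_i ∧ dx_j.
Expand each term, using dx_k ∧ dx_i ∧ dx_j = sgn(permutation) dx_{(a)} ∧ dx_{(b)} ∧ dx_{(c)} with (a < b < c) sorted:
  d(x*(2*x - z)) includes (∂/∂x)(x*(2*x - z)) dx = (4*x - z) dx, which multiplied by dy ∧ dz gives (4*x - z) dx ∧ dy ∧ dz
Collecting like 3-forms: d(omega) = (4*x - z) dx ∧ dy ∧ dz.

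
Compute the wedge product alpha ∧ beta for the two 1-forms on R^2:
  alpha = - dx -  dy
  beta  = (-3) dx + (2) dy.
alpha ∧ beta = (-5) dx ∧ dy

Distribute the wedge, using dx_i ∧ dx_j = -dx_j ∧ dx_i and dx_i ∧ dx_i = 0. For each pair (i, j) with i < j, the coefficient of dx_i ∧ dx_j in alpha ∧ beta is (alpha_i * beta_j - alpha_j * beta_i). Collecting: alpha ∧ beta = (-5) dx ∧ dy.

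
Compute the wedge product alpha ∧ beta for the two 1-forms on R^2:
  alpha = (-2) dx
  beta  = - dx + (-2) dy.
alpha ∧ beta = (4) dx ∧ dy

Distribute the wedge, using dx_i ∧ dx_j = -dx_j ∧ dx_i and dx_i ∧ dx_i = 0. For each pair (i, j) with i < j, the coefficient of dx_i ∧ dx_j in alpha ∧ beta is (alpha_i * beta_j - alpha_j * beta_i). Collecting: alpha ∧ beta = (4) dx ∧ dy.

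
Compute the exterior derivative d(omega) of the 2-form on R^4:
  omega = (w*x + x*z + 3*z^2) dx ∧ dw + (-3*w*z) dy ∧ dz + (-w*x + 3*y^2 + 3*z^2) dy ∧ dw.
d(omega) = (-x - 6*z) dx ∧ dz ∧ dw + (-9*z) dy ∧ dz ∧ dw + (-w) dx ∧ dy ∧ dw

For a 2-form omega = sum_{i<j} g_{ij} dx_i ∧ dx_j, the exterior derivative is
  d(omega) = sum_{i<j} d(g_{ij}) ∧ dx_i ∧ dx_j = sum_{i<j, k} (∂g_{ij}/∂x_k) dx_k ∧ dx_i ∧ dx_j.
Expand each term, using dx_k ∧ dx_i ∧ dx_j = sgn(permutation) dx_{(a)} ∧ dx_{(b)} ∧ dx_{(c)} with (a < b < c) sorted:
  d(w*x + x*z + 3*z^2) includes (∂/∂z)(w*x + x*z + 3*z^2) dz = (x + 6*z) dz, which multiplied by dx ∧ dw gives (-x - 6*z) dx ∧ dz ∧ dw
  d(-3*w*z) includes (∂/∂w)(-3*w*z) dw = (-3*z) dw, which multiplied by dy ∧ dz gives (-3*z) dy ∧ dz ∧ dw
  d(-w*x + 3*y^2 + 3*z^2) includes (∂/∂x)(-w*x + 3*y^2 + 3*z^2) dx = (-w) dx, which multiplied by dy ∧ dw gives (-w) dx ∧ dy ∧ dw
  d(-w*x + 3*y^2 + 3*z^2) includes (∂/∂z)(-w*x + 3*y^2 + 3*z^2) dz = (6*z) dz, which multiplied by dy ∧ dw gives (-6*z) dy ∧ dz ∧ dw
Collecting like 3-forms: d(omega) = (-x - 6*z) dx ∧ dz ∧ dw + (-9*z) dy ∧ dz ∧ dw + (-w) dx ∧ dy ∧ dw.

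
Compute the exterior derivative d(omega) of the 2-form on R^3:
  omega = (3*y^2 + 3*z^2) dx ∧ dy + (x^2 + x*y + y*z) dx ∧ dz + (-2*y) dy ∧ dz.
d(omega) = (-x + 5*z) dx ∧ dy ∧ dz

For a 2-form omega = sum_{i<j} g_{ij} dx_i ∧ dx_j, the exterior derivative is
  d(omega) = sum_{i<j} d(g_{ij}) ∧ dx_i ∧ dx_j = sum_{i<j, k} (∂g_{ij}/∂x_k) dx_k ∧ dx_i ∧ dx_j.
Expand each term, using dx_k ∧ dx_i ∧ dx_j = sgn(permutation) dx_{(a)} ∧ dx_{(b)} ∧ dx_{(c)} with (a < b < c) sorted:
  d(3*y^2 + 3*z^2) includes (∂/∂z)(3*y^2 + 3*z^2) dz = (6*z) dz, which multiplied by dx ∧ dy gives (6*z) dx ∧ dy ∧ dz
  d(x^2 + x*y + y*z) includes (∂/∂y)(x^2 + x*y + y*z) dy = (x + z) dy, which multiplied by dx ∧ dz gives (-x - z) dx ∧ dy ∧ dz
Collecting like 3-forms: d(omega) = (-x + 5*z) dx ∧ dy ∧ dz.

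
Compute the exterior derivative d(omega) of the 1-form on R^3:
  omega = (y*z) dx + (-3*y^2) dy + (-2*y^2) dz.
d(omega) = (-z) dx ∧ dy + (-y) dx ∧ dz + (-4*y) dy ∧ dz

For a 1-form omega = sum_i f_i dx_i, the exterior derivative is
  d(omega) = sum_{i < j} (∂f_j/∂x_i - ∂f_i/∂x_j) dx_i ∧ dx_j.
  coefficient of dx ∧ dy: ∂f_2/∂x - ∂f_1/∂y = ∂(-3*y^2)/∂x - ∂(y*z)/∂y = -z
  coefficient of dx ∧ dz: ∂f_3/∂x - ∂f_1/∂z = ∂(-2*y^2)/∂x - ∂(y*z)/∂z = -y
  coefficient of dy ∧ dz: ∂f_3/∂y - ∂f_2/∂z = ∂(-2*y^2)/∂y - ∂(-3*y^2)/∂z = -4*y
Assembling: d(omega) = (-z) dx ∧ dy + (-y) dx ∧ dz + (-4*y) dy ∧ dz.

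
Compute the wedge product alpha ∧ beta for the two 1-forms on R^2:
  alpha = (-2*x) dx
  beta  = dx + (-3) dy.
alpha ∧ beta = (6*x) dx ∧ dy

Distribute the wedge, using dx_i ∧ dx_j = -dx_j ∧ dx_i and dx_i ∧ dx_i = 0. For each pair (i, j) with i < j, the coefficient of dx_i ∧ dx_j in alpha ∧ beta is (alpha_i * beta_j - alpha_j * beta_i). Collecting: alpha ∧ beta = (6*x) dx ∧ dy.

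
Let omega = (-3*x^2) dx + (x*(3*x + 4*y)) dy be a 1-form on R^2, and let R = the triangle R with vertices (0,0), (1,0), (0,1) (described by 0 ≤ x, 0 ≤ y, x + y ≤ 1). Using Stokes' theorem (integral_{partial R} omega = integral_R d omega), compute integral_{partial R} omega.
integral_(partial R) omega = 5/3

Stokes: integral_partial_R omega = integral_R d omega with d omega = (∂Q/∂x - ∂P/∂y) dx ∧ dy.
  ∂Q/∂x = 6*x + 4*y
  ∂P/∂y = 0
  integrand = ∂Q/∂x - ∂P/∂y = 6*x + 4*y.
Integrating over R: integral_0^1 integral_0^{1-x} (6*x + 4*y) dy dx = 5/3.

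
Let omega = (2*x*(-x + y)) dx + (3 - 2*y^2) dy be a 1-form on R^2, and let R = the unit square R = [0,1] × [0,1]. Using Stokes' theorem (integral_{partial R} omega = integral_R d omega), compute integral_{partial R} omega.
integral_(partial R) omega = -1

Stokes: integral_partial_R omega = integral_R d omega with d omega = (∂Q/∂x - ∂P/∂y) dx ∧ dy.
  ∂Q/∂x = 0
  ∂P/∂y = 2*x
  integrand = ∂Q/∂x - ∂P/∂y = -2*x.
Integrating over R: integral_0^1 integral_0^1 (-2*x) dx dy = -1.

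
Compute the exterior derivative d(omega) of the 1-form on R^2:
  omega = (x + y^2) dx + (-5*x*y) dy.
d(omega) = (-7*y) dx ∧ dy

For a 1-form omega = sum_i f_i dx_i, the exterior derivative is
  d(omega) = sum_{i < j} (∂f_j/∂x_i - ∂f_i/∂x_j) dx_i ∧ dx_j.
  coefficient of dx ∧ dy: ∂f_2/∂x - ∂f_1/∂y = ∂(-5*x*y)/∂x - ∂(x + y^2)/∂y = -7*y
Assembling: d(omega) = (-7*y) dx ∧ dy.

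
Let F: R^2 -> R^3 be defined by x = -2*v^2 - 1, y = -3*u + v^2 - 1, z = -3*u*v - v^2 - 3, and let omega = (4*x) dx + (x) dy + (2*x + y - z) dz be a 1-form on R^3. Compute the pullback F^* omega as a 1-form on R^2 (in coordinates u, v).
F^* omega = (-9*u*v^2 + 9*u*v + 6*v^3 + 6*v^2 + 3) du + (-9*u^2*v + 9*u^2 + 6*u*v + 32*v^3 + 14*v) dv

Using F^*(f dg) = (f ∘ F) d(g ∘ F), substitute each coordinate x_i by F_i(u, v) in f_i, and replace dx_i by d F_i = (∂F_i/∂u) du + (∂F_i/∂v) dv.
  For the x component: f_1(F) = -8*v^2 - 4; d F_1 = (0) du + (-4*v) dv
  For the y component: f_2(F) = -2*v^2 - 1; d F_2 = (-3) du + (2*v) dv
  For the z component: f_3(F) = 3*u*v - 3*u - 2*v^2; d F_3 = (-3*v) du + (-3*u - 2*v) dv
Combining and collecting du, dv coefficients:
  coeff of du: -9*u*v^2 + 9*u*v + 6*v^3 + 6*v^2 + 3
  coeff of dv: -9*u^2*v + 9*u^2 + 6*u*v + 32*v^3 + 14*v
F^* omega = (-9*u*v^2 + 9*u*v + 6*v^3 + 6*v^2 + 3) du + (-9*u^2*v + 9*u^2 + 6*u*v + 32*v^3 + 14*v) dv.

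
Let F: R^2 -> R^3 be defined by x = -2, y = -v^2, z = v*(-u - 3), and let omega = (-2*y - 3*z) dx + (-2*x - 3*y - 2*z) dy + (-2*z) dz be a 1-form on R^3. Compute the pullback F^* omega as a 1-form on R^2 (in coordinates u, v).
F^* omega = (2*v^2*(-u - 3)) du + (2*v*(-u^2 - 2*u*v - 6*u - 3*v^2 - 6*v - 13)) dv

Using F^*(f dg) = (f ∘ F) d(g ∘ F), substitute each coordinate x_i by F_i(u, v) in f_i, and replace dx_i by d F_i = (∂F_i/∂u) du + (∂F_i/∂v) dv.
  For the x component: f_1(F) = v*(3*u + 2*v + 9); d F_1 = (0) du + (0) dv
  For the y component: f_2(F) = 2*u*v + 3*v^2 + 6*v + 4; d F_2 = (0) du + (-2*v) dv
  For the z component: f_3(F) = 2*v*(u + 3); d F_3 = (-v) du + (-u - 3) dv
Combining and collecting du, dv coefficients:
  coeff of du: 2*v^2*(-u - 3)
  coeff of dv: 2*v*(-u^2 - 2*u*v - 6*u - 3*v^2 - 6*v - 13)
F^* omega = (2*v^2*(-u - 3)) du + (2*v*(-u^2 - 2*u*v - 6*u - 3*v^2 - 6*v - 13)) dv.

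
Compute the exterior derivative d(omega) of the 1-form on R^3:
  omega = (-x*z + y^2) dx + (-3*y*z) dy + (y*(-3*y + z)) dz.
d(omega) = (-2*y) dx ∧ dy + (x) dx ∧ dz + (-3*y + z) dy ∧ dz

For a 1-form omega = sum_i f_i dx_i, the exterior derivative is
  d(omega) = sum_{i < j} (∂f_j/∂x_i - ∂f_i/∂x_j) dx_i ∧ dx_j.
  coefficient of dx ∧ dy: ∂f_2/∂x - ∂f_1/∂y = ∂(-3*y*z)/∂x - ∂(-x*z + y^2)/∂y = -2*y
  coefficient of dx ∧ dz: ∂f_3/∂x - ∂f_1/∂z = ∂(y*(-3*y + z))/∂x - ∂(-x*z + y^2)/∂z = x
  coefficient of dy ∧ dz: ∂f_3/∂y - ∂f_2/∂z = ∂(y*(-3*y + z))/∂y - ∂(-3*y*z)/∂z = -3*y + z
Assembling: d(omega) = (-2*y) dx ∧ dy + (x) dx ∧ dz + (-3*y + z) dy ∧ dz.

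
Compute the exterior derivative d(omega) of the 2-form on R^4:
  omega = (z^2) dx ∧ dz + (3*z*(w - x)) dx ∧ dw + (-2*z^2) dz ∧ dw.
d(omega) = (-3*w + 3*x) dx ∧ dz ∧ dw

For a 2-form omega = sum_{i<j} g_{ij} dx_i ∧ dx_j, the exterior derivative is
  d(omega) = sum_{i<j} d(g_{ij}) ∧ dx_i ∧ dx_j = sum_{i<j, k} (∂g_{ij}/∂x_k) dx_k ∧ dx_i ∧ dx_j.
Expand each term, using dx_k ∧ dx_i ∧ dx_j = sgn(permutation) dx_{(a)} ∧ dx_{(b)} ∧ dx_{(c)} with (a < b < c) sorted:
  d(3*z*(w - x)) includes (∂/∂z)(3*z*(w - x)) dz = (3*w - 3*x) dz, which multiplied by dx ∧ dw gives (-3*w + 3*x) dx ∧ dz ∧ dw
Collecting like 3-forms: d(omega) = (-3*w + 3*x) dx ∧ dz ∧ dw.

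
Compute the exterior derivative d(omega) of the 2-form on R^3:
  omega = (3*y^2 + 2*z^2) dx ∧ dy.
d(omega) = (4*z) dx ∧ dy ∧ dz

For a 2-form omega = sum_{i<j} g_{ij} dx_i ∧ dx_j, the exterior derivative is
  d(omega) = sum_{i<j} d(g_{ij}) ∧ dx_i ∧ dx_j = sum_{i<j, k} (∂g_{ij}/∂x_k) dx_k ∧ dx_i ∧ dx_j.
Expand each term, using dx_k ∧ dx_i ∧ dx_j = sgn(permutation) dx_{(a)} ∧ dx_{(b)} ∧ dx_{(c)} with (a < b < c) sorted:
  d(3*y^2 + 2*z^2) includes (∂/∂z)(3*y^2 + 2*z^2) dz = (4*z) dz, which multiplied by dx ∧ dy gives (4*z) dx ∧ dy ∧ dz
Collecting like 3-forms: d(omega) = (4*z) dx ∧ dy ∧ dz.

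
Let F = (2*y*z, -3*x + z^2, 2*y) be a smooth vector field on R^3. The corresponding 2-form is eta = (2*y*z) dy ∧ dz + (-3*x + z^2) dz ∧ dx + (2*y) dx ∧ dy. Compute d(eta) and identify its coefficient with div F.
d(eta) = (0) dx ∧ dy ∧ dz; div F = 0

For a 2-form in R^3 of the form above, applying d gives a 3-form with coefficient ∂P/∂x + ∂Q/∂y + ∂R/∂z:
  ∂P/∂x = 0
  ∂Q/∂y = 0
  ∂R/∂z = 0
Sum = 0, which is exactly div F.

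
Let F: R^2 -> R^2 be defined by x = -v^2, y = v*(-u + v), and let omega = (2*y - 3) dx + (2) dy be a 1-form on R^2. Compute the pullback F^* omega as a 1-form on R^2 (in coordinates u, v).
F^* omega = (-2*v) du + (4*u*v^2 - 2*u - 4*v^3 + 10*v) dv

Using F^*(f dg) = (f ∘ F) d(g ∘ F), substitute each coordinate x_i by F_i(u, v) in f_i, and replace dx_i by d F_i = (∂F_i/∂u) du + (∂F_i/∂v) dv.
  For the x component: f_1(F) = -2*u*v + 2*v^2 - 3; d F_1 = (0) du + (-2*v) dv
  For the y component: f_2(F) = 2; d F_2 = (-v) du + (-u + 2*v) dv
Combining and collecting du, dv coefficients:
  coeff of du: -2*v
  coeff of dv: 4*u*v^2 - 2*u - 4*v^3 + 10*v
F^* omega = (-2*v) du + (4*u*v^2 - 2*u - 4*v^3 + 10*v) dv.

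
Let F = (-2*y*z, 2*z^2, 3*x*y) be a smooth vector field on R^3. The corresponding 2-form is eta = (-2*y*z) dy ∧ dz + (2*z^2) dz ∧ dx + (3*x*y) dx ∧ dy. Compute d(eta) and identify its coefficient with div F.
d(eta) = (0) dx ∧ dy ∧ dz; div F = 0

For a 2-form in R^3 of the form above, applying d gives a 3-form with coefficient ∂P/∂x + ∂Q/∂y + ∂R/∂z:
  ∂P/∂x = 0
  ∂Q/∂y = 0
  ∂R/∂z = 0
Sum = 0, which is exactly div F.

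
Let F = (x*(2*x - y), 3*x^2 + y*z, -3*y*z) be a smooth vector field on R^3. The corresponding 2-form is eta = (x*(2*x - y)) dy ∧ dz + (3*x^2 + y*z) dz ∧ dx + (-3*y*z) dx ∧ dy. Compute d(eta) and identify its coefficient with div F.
d(eta) = (4*x - 4*y + z) dx ∧ dy ∧ dz; div F = 4*x - 4*y + z

For a 2-form in R^3 of the form above, applying d gives a 3-form with coefficient ∂P/∂x + ∂Q/∂y + ∂R/∂z:
  ∂P/∂x = 4*x - y
  ∂Q/∂y = z
  ∂R/∂z = -3*y
Sum = 4*x - 4*y + z, which is exactly div F.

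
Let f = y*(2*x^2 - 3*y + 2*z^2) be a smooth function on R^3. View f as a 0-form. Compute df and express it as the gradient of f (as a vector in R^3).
df = (4*x*y) dx + (2*x^2 - 6*y + 2*z^2) dy + (4*y*z) dz; grad f = (4*x*y, 2*x^2 - 6*y + 2*z^2, 4*y*z)

For a 0-form f, d f = (∂f/∂x) dx + (∂f/∂y) dy + (∂f/∂z) dz. The components of the vector representation are exactly the entries of grad f in Cartesian coordinates:
  ∂f/∂x = 4*x*y
  ∂f/∂y = 2*x^2 - 6*y + 2*z^2
  ∂f/∂z = 4*y*z.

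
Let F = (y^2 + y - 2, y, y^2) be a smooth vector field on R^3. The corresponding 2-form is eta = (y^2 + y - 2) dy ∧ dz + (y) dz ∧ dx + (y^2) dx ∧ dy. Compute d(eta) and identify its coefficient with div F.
d(eta) = (1) dx ∧ dy ∧ dz; div F = 1

For a 2-form in R^3 of the form above, applying d gives a 3-form with coefficient ∂P/∂x + ∂Q/∂y + ∂R/∂z:
  ∂P/∂x = 0
  ∂Q/∂y = 1
  ∂R/∂z = 0
Sum = 1, which is exactly div F.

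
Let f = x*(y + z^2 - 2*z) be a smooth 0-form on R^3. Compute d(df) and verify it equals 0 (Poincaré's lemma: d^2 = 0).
d(df) = 0

Step 1: df = sum_i (∂f/∂x_i) dx_i = (y + z^2 - 2*z) dx + (x) dy + (2*x*(z - 1)) dz.
Step 2: Apply d again. Using the 1-form formula, the coefficient of dx ∧ dy in d(df) is ∂^2 f/∂x ∂y - ∂^2 f/∂y ∂x = (1) - (1) = 0 (equality of mixed partials for smooth f).
Similarly for dx ∧ dz and dy ∧ dz — all coefficients vanish. So d(df) = 0.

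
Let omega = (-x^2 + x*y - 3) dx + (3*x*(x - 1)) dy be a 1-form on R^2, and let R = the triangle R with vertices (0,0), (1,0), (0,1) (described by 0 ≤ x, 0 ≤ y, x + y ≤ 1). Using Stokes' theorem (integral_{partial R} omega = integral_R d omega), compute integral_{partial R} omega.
integral_(partial R) omega = -2/3

Stokes: integral_partial_R omega = integral_R d omega with d omega = (∂Q/∂x - ∂P/∂y) dx ∧ dy.
  ∂Q/∂x = 6*x - 3
  ∂P/∂y = x
  integrand = ∂Q/∂x - ∂P/∂y = 5*x - 3.
Integrating over R: integral_0^1 integral_0^{1-x} (5*x - 3) dy dx = -2/3.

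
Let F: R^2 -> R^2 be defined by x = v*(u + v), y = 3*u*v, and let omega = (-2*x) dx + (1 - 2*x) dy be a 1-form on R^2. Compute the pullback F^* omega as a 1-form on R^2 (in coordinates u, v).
F^* omega = (v*(-8*u*v - 8*v^2 + 3)) du + (-8*u^2*v - 12*u*v^2 + 3*u - 4*v^3) dv

Using F^*(f dg) = (f ∘ F) d(g ∘ F), substitute each coordinate x_i by F_i(u, v) in f_i, and replace dx_i by d F_i = (∂F_i/∂u) du + (∂F_i/∂v) dv.
  For the x component: f_1(F) = 2*v*(-u - v); d F_1 = (v) du + (u + 2*v) dv
  For the y component: f_2(F) = -2*u*v - 2*v^2 + 1; d F_2 = (3*v) du + (3*u) dv
Combining and collecting du, dv coefficients:
  coeff of du: v*(-8*u*v - 8*v^2 + 3)
  coeff of dv: -8*u^2*v - 12*u*v^2 + 3*u - 4*v^3
F^* omega = (v*(-8*u*v - 8*v^2 + 3)) du + (-8*u^2*v - 12*u*v^2 + 3*u - 4*v^3) dv.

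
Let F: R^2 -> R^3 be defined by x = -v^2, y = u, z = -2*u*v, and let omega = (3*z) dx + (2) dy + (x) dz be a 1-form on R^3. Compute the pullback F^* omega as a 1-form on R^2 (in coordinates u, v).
F^* omega = (2*v^3 + 2) du + (14*u*v^2) dv

Using F^*(f dg) = (f ∘ F) d(g ∘ F), substitute each coordinate x_i by F_i(u, v) in f_i, and replace dx_i by d F_i = (∂F_i/∂u) du + (∂F_i/∂v) dv.
  For the x component: f_1(F) = -6*u*v; d F_1 = (0) du + (-2*v) dv
  For the y component: f_2(F) = 2; d F_2 = (1) du + (0) dv
  For the z component: f_3(F) = -v^2; d F_3 = (-2*v) du + (-2*u) dv
Combining and collecting du, dv coefficients:
  coeff of du: 2*v^3 + 2
  coeff of dv: 14*u*v^2
F^* omega = (2*v^3 + 2) du + (14*u*v^2) dv.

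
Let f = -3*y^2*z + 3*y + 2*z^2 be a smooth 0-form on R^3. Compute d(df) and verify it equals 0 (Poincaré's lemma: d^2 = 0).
d(df) = 0

Step 1: df = sum_i (∂f/∂x_i) dx_i = (0) dx + (-6*y*z + 3) dy + (-3*y^2 + 4*z) dz.
Step 2: Apply d again. Using the 1-form formula, the coefficient of dx ∧ dy in d(df) is ∂^2 f/∂x ∂y - ∂^2 f/∂y ∂x = (0) - (0) = 0 (equality of mixed partials for smooth f).
Similarly for dx ∧ dz and dy ∧ dz — all coefficients vanish. So d(df) = 0.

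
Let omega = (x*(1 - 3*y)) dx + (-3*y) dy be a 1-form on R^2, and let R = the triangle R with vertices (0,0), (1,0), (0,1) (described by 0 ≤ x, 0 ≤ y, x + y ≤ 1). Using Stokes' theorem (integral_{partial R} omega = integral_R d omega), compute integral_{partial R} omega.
integral_(partial R) omega = 1/2

Stokes: integral_partial_R omega = integral_R d omega with d omega = (∂Q/∂x - ∂P/∂y) dx ∧ dy.
  ∂Q/∂x = 0
  ∂P/∂y = -3*x
  integrand = ∂Q/∂x - ∂P/∂y = 3*x.
Integrating over R: integral_0^1 integral_0^{1-x} (3*x) dy dx = 1/2.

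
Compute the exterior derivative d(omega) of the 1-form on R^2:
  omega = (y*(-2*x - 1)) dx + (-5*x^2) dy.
d(omega) = (1 - 8*x) dx ∧ dy

For a 1-form omega = sum_i f_i dx_i, the exterior derivative is
  d(omega) = sum_{i < j} (∂f_j/∂x_i - ∂f_i/∂x_j) dx_i ∧ dx_j.
  coefficient of dx ∧ dy: ∂f_2/∂x - ∂f_1/∂y = ∂(-5*x^2)/∂x - ∂(y*(-2*x - 1))/∂y = 1 - 8*x
Assembling: d(omega) = (1 - 8*x) dx ∧ dy.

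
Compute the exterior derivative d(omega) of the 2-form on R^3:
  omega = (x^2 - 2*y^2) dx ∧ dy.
d(omega) = 0

For a 2-form omega = sum_{i<j} g_{ij} dx_i ∧ dx_j, the exterior derivative is
  d(omega) = sum_{i<j} d(g_{ij}) ∧ dx_i ∧ dx_j = sum_{i<j, k} (∂g_{ij}/∂x_k) dx_k ∧ dx_i ∧ dx_j.
Expand each term, using dx_k ∧ dx_i ∧ dx_j = sgn(permutation) dx_{(a)} ∧ dx_{(b)} ∧ dx_{(c)} with (a < b < c) sorted:

Collecting like 3-forms: d(omega) = 0.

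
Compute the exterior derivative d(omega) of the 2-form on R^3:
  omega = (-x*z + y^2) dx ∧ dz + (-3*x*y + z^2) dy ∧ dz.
d(omega) = (-5*y) dx ∧ dy ∧ dz

For a 2-form omega = sum_{i<j} g_{ij} dx_i ∧ dx_j, the exterior derivative is
  d(omega) = sum_{i<j} d(g_{ij}) ∧ dx_i ∧ dx_j = sum_{i<j, k} (∂g_{ij}/∂x_k) dx_k ∧ dx_i ∧ dx_j.
Expand each term, using dx_k ∧ dx_i ∧ dx_j = sgn(permutation) dx_{(a)} ∧ dx_{(b)} ∧ dx_{(c)} with (a < b < c) sorted:
  d(-x*z + y^2) includes (∂/∂y)(-x*z + y^2) dy = (2*y) dy, which multiplied by dx ∧ dz gives (-2*y) dx ∧ dy ∧ dz
  d(-3*x*y + z^2) includes (∂/∂x)(-3*x*y + z^2) dx = (-3*y) dx, which multiplied by dy ∧ dz gives (-3*y) dx ∧ dy ∧ dz
Collecting like 3-forms: d(omega) = (-5*y) dx ∧ dy ∧ dz.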